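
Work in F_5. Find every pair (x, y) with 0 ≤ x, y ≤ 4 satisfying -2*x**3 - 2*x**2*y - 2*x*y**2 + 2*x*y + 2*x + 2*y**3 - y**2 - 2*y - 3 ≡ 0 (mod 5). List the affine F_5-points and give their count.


Affine F_5-points: {(0, 2), (2, 0), (3, 1), (4, 2)}; count = 4.

For each of the 25 pairs (x, y) ∈ F_5², evaluate f(x, y) mod 5. Record the zeros.
  x = 0: [0↦2, 1↦1, 2↦0, 3↦1, 4↦1]  zeros at y ∈ {2}
  x = 1: [0↦2, 1↦4, 2↦2, 3↦3, 4↦4]  zeros at y ∈ ∅
  x = 2: [0↦0, 1↦1, 2↦4, 3↦1, 4↦4]  zeros at y ∈ {0}
  x = 3: [0↦4, 1↦0, 2↦4, 3↦3, 4↦4]  zeros at y ∈ {1}
  x = 4: [0↦2, 1↦4, 2↦0, 3↦2, 4↦2]  zeros at y ∈ {2}
Collecting zeros: affine points = {(0, 2), (2, 0), (3, 1), (4, 2)}.
Total count |C(F_5)_aff| = 4.


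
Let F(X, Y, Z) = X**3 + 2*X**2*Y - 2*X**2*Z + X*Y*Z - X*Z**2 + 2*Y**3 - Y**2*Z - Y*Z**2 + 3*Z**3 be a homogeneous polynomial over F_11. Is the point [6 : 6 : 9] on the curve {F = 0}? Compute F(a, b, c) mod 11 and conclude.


F(6,6,9) ≡ 8 (mod 11); P is NOT on the curve.

Evaluate F(6, 6, 9) term-by-term (mod 11).
  X**3 ↦ 1·216·1·1 = 216
  2*X**2*Y ↦ 2·36·6·1 = 432
  -2*X**2*Z ↦ -2·36·1·9 = -648
  X*Y*Z ↦ 1·6·6·9 = 324
  -X*Z**2 ↦ -1·6·1·81 = -486
  2*Y**3 ↦ 2·1·216·1 = 432
  -Y**2*Z ↦ -1·1·36·9 = -324
  -Y*Z**2 ↦ -1·1·6·81 = -486
  3*Z**3 ↦ 3·1·1·729 = 2187
Sum: F(6, 6, 9) = (216) + (432) + (-648) + (324) + (-486) + (432) + (-324) + (-486) + (2187) = 1647.
Reducing mod 11: 1647 ≡ 8 (mod 11).
Since F(a, b, c) ≡ 8 ≠ 0 (mod 11), P does NOT lie on the curve.


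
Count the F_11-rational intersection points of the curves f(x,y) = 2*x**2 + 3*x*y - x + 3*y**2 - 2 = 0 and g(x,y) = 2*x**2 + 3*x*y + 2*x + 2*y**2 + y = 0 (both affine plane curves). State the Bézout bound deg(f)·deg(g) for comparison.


Common zeros: ∅; count = 0; Bézout bound = 4.

deg(f) = 2, deg(g) = 2, so Bézout bound = 4.
Scan x ∈ F_11. For each x, list the y ∈ F_11 with f(x, y) ≡ 0 and those with g(x, y) ≡ 0 (mod 11); the common zeros in that column are the intersection.
  x = 0: f ≡ 0 at y ∈ ∅; g ≡ 0 at y ∈ {0, 5}; common: ∅.
  x = 1: f ≡ 0 at y ∈ ∅; g ≡ 0 at y ∈ ∅; common: ∅.
  x = 2: f ≡ 0 at y ∈ ∅; g ≡ 0 at y ∈ ∅; common: ∅.
  x = 3: f ≡ 0 at y ∈ ∅; g ≡ 0 at y ∈ ∅; common: ∅.
  x = 4: f ≡ 0 at y ∈ ∅; g ≡ 0 at y ∈ {1, 9}; common: ∅.
  x = 5: f ≡ 0 at y ∈ ∅; g ≡ 0 at y ∈ ∅; common: ∅.
  x = 6: f ≡ 0 at y ∈ ∅; g ≡ 0 at y ∈ ∅; common: ∅.
  x = 7: f ≡ 0 at y ∈ {2}; g ≡ 0 at y ∈ ∅; common: ∅.
  x = 8: f ≡ 0 at y ∈ ∅; g ≡ 0 at y ∈ {5, 10}; common: ∅.
  x = 9: f ≡ 0 at y ∈ ∅; g ≡ 0 at y ∈ {9, 10}; common: ∅.
  x = 10: f ≡ 0 at y ∈ ∅; g ≡ 0 at y ∈ {0, 1}; common: ∅.
Collecting: common zeros = ∅, so the count is 0.
Comparison with the Bézout bound: 0 ≤ 4 = deg(f)·deg(g), as expected for curves with no common component (the affine F_11-count falls short of the bound because intersections may lie at infinity, over extension fields, or carry multiplicity).


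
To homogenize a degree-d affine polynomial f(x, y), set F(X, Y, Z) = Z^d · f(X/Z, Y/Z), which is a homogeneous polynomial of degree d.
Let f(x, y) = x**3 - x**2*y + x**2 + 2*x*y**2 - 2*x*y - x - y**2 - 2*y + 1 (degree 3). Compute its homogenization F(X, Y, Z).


F(X, Y, Z) = X**3 - X**2*Y + X**2*Z + 2*X*Y**2 - 2*X*Y*Z - X*Z**2 - Y**2*Z - 2*Y*Z**2 + Z**3

deg(f) = 3.
Substitute x = X/Z, y = Y/Z into f, then multiply by Z^3.
  monomial 1·x^3·y^0 ↦ 1·X^3·Y^0·Z^0.
  monomial -1·x^2·y^1 ↦ -1·X^2·Y^1·Z^0.
  monomial 1·x^2·y^0 ↦ 1·X^2·Y^0·Z^1.
  monomial 2·x^1·y^2 ↦ 2·X^1·Y^2·Z^0.
  monomial -2·x^1·y^1 ↦ -2·X^1·Y^1·Z^1.
  monomial -1·x^1·y^0 ↦ -1·X^1·Y^0·Z^2.
  monomial -1·x^0·y^2 ↦ -1·X^0·Y^2·Z^1.
  monomial -2·x^0·y^1 ↦ -2·X^0·Y^1·Z^2.
  monomial 1·x^0·y^0 ↦ 1·X^0·Y^0·Z^3.
Collecting: F(X, Y, Z) = X**3 - X**2*Y + X**2*Z + 2*X*Y**2 - 2*X*Y*Z - X*Z**2 - Y**2*Z - 2*Y*Z**2 + Z**3.


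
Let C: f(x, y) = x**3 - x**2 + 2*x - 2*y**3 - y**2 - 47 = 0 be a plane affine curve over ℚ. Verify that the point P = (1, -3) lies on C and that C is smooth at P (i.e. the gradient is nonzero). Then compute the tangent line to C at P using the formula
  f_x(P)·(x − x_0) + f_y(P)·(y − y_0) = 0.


Tangent line at P: 3*x - 48*y - 147 = 0.

Step 1: f(1, -3) = 0, so P lies on C.
Step 2: partial derivatives
  f_x(x, y) = 3*x**2 - 2*x + 2, f_y(x, y) = -6*y**2 - 2*y.
  f_x(P) = 3, f_y(P) = -48 (gradient nonzero, so P is smooth).
Step 3: tangent line at P: 3·(x − 1) + -48·(y − -3) = 0.
Expanding: 3*x - 48*y - 147 = 0.


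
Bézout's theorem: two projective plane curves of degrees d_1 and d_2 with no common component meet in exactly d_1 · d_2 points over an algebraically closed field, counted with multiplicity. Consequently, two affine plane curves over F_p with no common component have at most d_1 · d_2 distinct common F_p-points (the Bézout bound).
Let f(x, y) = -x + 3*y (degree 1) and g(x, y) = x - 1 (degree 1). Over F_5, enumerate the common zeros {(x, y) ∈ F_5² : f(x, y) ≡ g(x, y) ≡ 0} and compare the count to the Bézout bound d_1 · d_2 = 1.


Common zeros: {(1, 2)}; count = 1; Bézout bound = 1.

deg(f) = 1, deg(g) = 1, so Bézout bound = 1.
Scan x ∈ F_5. For each x, list the y ∈ F_5 with f(x, y) ≡ 0 and those with g(x, y) ≡ 0 (mod 5); the common zeros in that column are the intersection.
  x = 0: f ≡ 0 at y ∈ {0}; g ≡ 0 at y ∈ ∅; common: ∅.
  x = 1: f ≡ 0 at y ∈ {2}; g ≡ 0 at y ∈ {0, 1, 2, 3, 4}; common: {2}.
  x = 2: f ≡ 0 at y ∈ {4}; g ≡ 0 at y ∈ ∅; common: ∅.
  x = 3: f ≡ 0 at y ∈ {1}; g ≡ 0 at y ∈ ∅; common: ∅.
  x = 4: f ≡ 0 at y ∈ {3}; g ≡ 0 at y ∈ ∅; common: ∅.
Collecting: common zeros = {(1, 2)}, so the count is 1.
Comparison with the Bézout bound: 1 ≤ 1 = deg(f)·deg(g), as expected for curves with no common component (the bound is attained).


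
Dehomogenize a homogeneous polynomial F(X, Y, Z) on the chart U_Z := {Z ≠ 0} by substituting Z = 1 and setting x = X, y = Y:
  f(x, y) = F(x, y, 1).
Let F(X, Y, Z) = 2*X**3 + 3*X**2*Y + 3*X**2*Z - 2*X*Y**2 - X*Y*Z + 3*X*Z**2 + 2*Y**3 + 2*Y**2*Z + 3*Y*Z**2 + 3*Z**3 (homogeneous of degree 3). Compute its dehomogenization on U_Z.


f(x, y) = 2*x**3 + 3*x**2*y + 3*x**2 - 2*x*y**2 - x*y + 3*x + 2*y**3 + 2*y**2 + 3*y + 3

On U_Z we set Z = 1. Each monomial c·X^i·Y^j·Z^k in F becomes c·x^i·y^j·1^k = c·x^i·y^j.
Substituting Z = 1: F(X, Y, 1) = 2*x**3 + 3*x**2*y + 3*x**2 - 2*x*y**2 - x*y + 3*x + 2*y**3 + 2*y**2 + 3*y + 3.
Note: deg(f) ≤ deg(F) = 3; strict inequality happens when F is divisible by Z (lost terms).


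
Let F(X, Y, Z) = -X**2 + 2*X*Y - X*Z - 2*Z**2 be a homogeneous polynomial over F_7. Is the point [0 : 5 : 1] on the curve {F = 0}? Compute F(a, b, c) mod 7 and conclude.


F(0,5,1) ≡ 5 (mod 7); P is NOT on the curve.

Evaluate F(0, 5, 1) term-by-term (mod 7).
  -X**2 ↦ -1·0·1·1 = 0
  2*X*Y ↦ 2·0·5·1 = 0
  -X*Z ↦ -1·0·1·1 = 0
  -2*Z**2 ↦ -2·1·1·1 = -2
Sum: F(0, 5, 1) = (0) + (0) + (0) + (-2) = -2.
Reducing mod 7: -2 ≡ 5 (mod 7).
Since F(a, b, c) ≡ 5 ≠ 0 (mod 7), P does NOT lie on the curve.


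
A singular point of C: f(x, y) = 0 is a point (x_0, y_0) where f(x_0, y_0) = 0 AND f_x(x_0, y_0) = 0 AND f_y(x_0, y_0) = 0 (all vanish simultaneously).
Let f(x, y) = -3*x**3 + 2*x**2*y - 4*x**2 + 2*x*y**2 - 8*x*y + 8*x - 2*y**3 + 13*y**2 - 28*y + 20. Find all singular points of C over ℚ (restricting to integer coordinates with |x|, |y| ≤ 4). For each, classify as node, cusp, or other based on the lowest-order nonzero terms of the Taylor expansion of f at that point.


Singular points: {(0, 2)}; classification: cusp.

Compute partial derivatives:
  f_x = -9*x**2 + 4*x*y - 8*x + 2*y**2 - 8*y + 8.
  f_y = 2*x**2 + 4*x*y - 8*x - 6*y**2 + 26*y - 28.
Scan x_0 ∈ {−4, ..., 4}. For each x_0, f_y(x_0, y) is a polynomial in y; find its integer roots y ∈ {−4, ..., 4}, then test f_x and f at those candidates.
  x = -4: f_y(-4, y) = -6*y**2 + 10*y + 36; no integer root y with |y| ≤ 4.
  x = -3: f_y(-3, y) = -6*y**2 + 14*y + 14; no integer root y with |y| ≤ 4.
  x = -2: f_y(-2, y) = -6*y**2 + 18*y - 4; no integer root y with |y| ≤ 4.
  x = -1: f_y(-1, y) = -6*y**2 + 22*y - 18; no integer root y with |y| ≤ 4.
  x = 0: f_y(0, y) = -6*y**2 + 26*y - 28; vanishes at y ∈ {2}. (0, 2): f_x = 0, f = 0 — SINGULAR.
  x = 1: f_y(1, y) = -6*y**2 + 30*y - 34; no integer root y with |y| ≤ 4.
  x = 2: f_y(2, y) = -6*y**2 + 34*y - 36; no integer root y with |y| ≤ 4.
  x = 3: f_y(3, y) = -6*y**2 + 38*y - 34; no integer root y with |y| ≤ 4.
  x = 4: f_y(4, y) = -6*y**2 + 42*y - 28; no integer root y with |y| ≤ 4.
Only singular point on the grid: (0, 2).
Classify: substitute x = 0 + u, y = 2 + v and expand: f = -3*u**3 + 2*u**2*v + 2*u*v**2 - 2*v**3 + v**2.
No constant or linear terms (consistent with a singular point). Quadratic part: v**2. Cubic part: -3*u**3 + 2*u**2*v + 2*u*v**2 - 2*v**3.
The quadratic part v**2 is a perfect square, so there is a single (double) tangent line v = 0, i.e. y = 2. Restricting the cubic part to that line (v = 0) leaves -3*u**3 ≠ 0, so f is not divisible by v and the branch is v² ≈ 3*u**3 to lowest order — this is a cusp.
Classification: cusp.


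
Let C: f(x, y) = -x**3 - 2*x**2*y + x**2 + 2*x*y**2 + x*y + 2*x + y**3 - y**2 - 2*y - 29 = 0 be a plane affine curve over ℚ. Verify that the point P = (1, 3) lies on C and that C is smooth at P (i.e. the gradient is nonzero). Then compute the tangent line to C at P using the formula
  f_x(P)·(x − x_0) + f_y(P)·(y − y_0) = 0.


Tangent line at P: 10*x + 30*y - 100 = 0.

Step 1: f(1, 3) = 0, so P lies on C.
Step 2: partial derivatives
  f_x(x, y) = -3*x**2 - 4*x*y + 2*x + 2*y**2 + y + 2, f_y(x, y) = -2*x**2 + 4*x*y + x + 3*y**2 - 2*y - 2.
  f_x(P) = 10, f_y(P) = 30 (gradient nonzero, so P is smooth).
Step 3: tangent line at P: 10·(x − 1) + 30·(y − 3) = 0.
Expanding: 10*x + 30*y - 100 = 0.


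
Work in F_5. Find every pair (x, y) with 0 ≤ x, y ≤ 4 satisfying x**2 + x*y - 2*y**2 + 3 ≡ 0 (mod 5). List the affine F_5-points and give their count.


Affine F_5-points: {(0, 2), (0, 3), (2, 3), (3, 2)}; count = 4.

For each of the 25 pairs (x, y) ∈ F_5², evaluate f(x, y) mod 5. Record the zeros.
  x = 0: [0↦3, 1↦1, 2↦0, 3↦0, 4↦1]  zeros at y ∈ {2, 3}
  x = 1: [0↦4, 1↦3, 2↦3, 3↦4, 4↦1]  zeros at y ∈ ∅
  x = 2: [0↦2, 1↦2, 2↦3, 3↦0, 4↦3]  zeros at y ∈ {3}
  x = 3: [0↦2, 1↦3, 2↦0, 3↦3, 4↦2]  zeros at y ∈ {2}
  x = 4: [0↦4, 1↦1, 2↦4, 3↦3, 4↦3]  zeros at y ∈ ∅
Collecting zeros: affine points = {(0, 2), (0, 3), (2, 3), (3, 2)}.
Total count |C(F_5)_aff| = 4.


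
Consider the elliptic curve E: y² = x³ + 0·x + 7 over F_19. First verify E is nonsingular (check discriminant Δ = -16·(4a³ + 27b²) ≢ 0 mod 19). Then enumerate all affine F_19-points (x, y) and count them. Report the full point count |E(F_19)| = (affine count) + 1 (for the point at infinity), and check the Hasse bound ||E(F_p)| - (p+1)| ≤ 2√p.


Affine points = {(0, 8), (0, 11), (8, 5), (8, 14), (10, 0), (12, 5), (12, 14), (13, 0), (15, 0), (18, 5), (18, 14)}; affine count = 11; |E(F_19)| = 12.

Discriminant check: Δ ∝ 4a³ + 27b² = 4·0³ + 27·7² = 4·0 + 27·49 ≡ 12 (mod 19). Nonzero ⇒ E is nonsingular.
For each x ∈ F_19, compute rhs = x³ + 0·x + 7 mod 19, then count y ∈ F_19 with y² ≡ rhs.
  x = 0: rhs = 7, matching y values: 8, 11 (2 points).
  x = 1: rhs = 8, matching y values: none (0 points).
  x = 2: rhs = 15, matching y values: none (0 points).
  x = 3: rhs = 15, matching y values: none (0 points).
  x = 4: rhs = 14, matching y values: none (0 points).
  x = 5: rhs = 18, matching y values: none (0 points).
  x = 6: rhs = 14, matching y values: none (0 points).
  x = 7: rhs = 8, matching y values: none (0 points).
  x = 8: rhs = 6, matching y values: 5, 14 (2 points).
  x = 9: rhs = 14, matching y values: none (0 points).
  x = 10: rhs = 0, matching y values: 0 (1 points).
  x = 11: rhs = 8, matching y values: none (0 points).
  x = 12: rhs = 6, matching y values: 5, 14 (2 points).
  x = 13: rhs = 0, matching y values: 0 (1 points).
  x = 14: rhs = 15, matching y values: none (0 points).
  x = 15: rhs = 0, matching y values: 0 (1 points).
  x = 16: rhs = 18, matching y values: none (0 points).
  x = 17: rhs = 18, matching y values: none (0 points).
  x = 18: rhs = 6, matching y values: 5, 14 (2 points).
Total affine count: 11.
Full point count |E(F_19)| = 11 + 1 = 12.
Hasse bound: |12 − (19+1)| = |-8| = 8 ≤ 2√19 ≈ 8.7178 ✓.


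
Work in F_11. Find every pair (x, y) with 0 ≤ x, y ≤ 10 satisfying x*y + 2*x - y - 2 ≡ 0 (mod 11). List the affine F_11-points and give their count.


Affine F_11-points: {(0, 9), (1, 0), (1, 1), (1, 2), (1, 3), (1, 4), (1, 5), (1, 6), (1, 7), (1, 8), (1, 9), (1, 10), (2, 9), (3, 9), (4, 9), (5, 9), (6, 9), (7, 9), (8, 9), (9, 9), (10, 9)}; count = 21.

For each of the 121 pairs (x, y) ∈ F_11², evaluate f(x, y) mod 11. Record the zeros.
  x = 0: [0↦9, 1↦8, 2↦7, 3↦6, 4↦5, 5↦4, 6↦3, 7↦2, 8↦1, 9↦0, 10↦10]  zeros at y ∈ {9}
  x = 1: [0↦0, 1↦0, 2↦0, 3↦0, 4↦0, 5↦0, 6↦0, 7↦0, 8↦0, 9↦0, 10↦0]  zeros at y ∈ {0, 1, 2, 3, 4, 5, 6, 7, 8, 9, 10}
  x = 2: [0↦2, 1↦3, 2↦4, 3↦5, 4↦6, 5↦7, 6↦8, 7↦9, 8↦10, 9↦0, 10↦1]  zeros at y ∈ {9}
  x = 3: [0↦4, 1↦6, 2↦8, 3↦10, 4↦1, 5↦3, 6↦5, 7↦7, 8↦9, 9↦0, 10↦2]  zeros at y ∈ {9}
  x = 4: [0↦6, 1↦9, 2↦1, 3↦4, 4↦7, 5↦10, 6↦2, 7↦5, 8↦8, 9↦0, 10↦3]  zeros at y ∈ {9}
  x = 5: [0↦8, 1↦1, 2↦5, 3↦9, 4↦2, 5↦6, 6↦10, 7↦3, 8↦7, 9↦0, 10↦4]  zeros at y ∈ {9}
  x = 6: [0↦10, 1↦4, 2↦9, 3↦3, 4↦8, 5↦2, 6↦7, 7↦1, 8↦6, 9↦0, 10↦5]  zeros at y ∈ {9}
  x = 7: [0↦1, 1↦7, 2↦2, 3↦8, 4↦3, 5↦9, 6↦4, 7↦10, 8↦5, 9↦0, 10↦6]  zeros at y ∈ {9}
  x = 8: [0↦3, 1↦10, 2↦6, 3↦2, 4↦9, 5↦5, 6↦1, 7↦8, 8↦4, 9↦0, 10↦7]  zeros at y ∈ {9}
  x = 9: [0↦5, 1↦2, 2↦10, 3↦7, 4↦4, 5↦1, 6↦9, 7↦6, 8↦3, 9↦0, 10↦8]  zeros at y ∈ {9}
  x = 10: [0↦7, 1↦5, 2↦3, 3↦1, 4↦10, 5↦8, 6↦6, 7↦4, 8↦2, 9↦0, 10↦9]  zeros at y ∈ {9}
Collecting zeros: affine points = {(0, 9), (1, 0), (1, 1), (1, 2), (1, 3), (1, 4), (1, 5), (1, 6), (1, 7), (1, 8), (1, 9), (1, 10), (2, 9), (3, 9), (4, 9), (5, 9), (6, 9), (7, 9), (8, 9), (9, 9), (10, 9)}.
Total count |C(F_11)_aff| = 21.


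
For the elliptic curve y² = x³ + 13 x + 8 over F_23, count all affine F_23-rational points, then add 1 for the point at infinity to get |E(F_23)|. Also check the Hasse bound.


Affine points = {(0, 10), (0, 13), (4, 3), (4, 20), (6, 7), (6, 16), (8, 7), (8, 16), (9, 7), (9, 16), (12, 11), (12, 12), (14, 6), (14, 17), (15, 6), (15, 17), (17, 6), (17, 17), (18, 5), (18, 18)}; affine count = 20; |E(F_23)| = 21.

Discriminant check: Δ ∝ 4a³ + 27b² = 4·13³ + 27·8² = 4·2197 + 27·64 ≡ 5 (mod 23). Nonzero ⇒ E is nonsingular.
For each x ∈ F_23, compute rhs = x³ + 13·x + 8 mod 23, then count y ∈ F_23 with y² ≡ rhs.
  x = 0: rhs = 8, matching y values: 10, 13 (2 points).
  x = 1: rhs = 22, matching y values: none (0 points).
  x = 2: rhs = 19, matching y values: none (0 points).
  x = 3: rhs = 5, matching y values: none (0 points).
  x = 4: rhs = 9, matching y values: 3, 20 (2 points).
  x = 5: rhs = 14, matching y values: none (0 points).
  x = 6: rhs = 3, matching y values: 7, 16 (2 points).
  x = 7: rhs = 5, matching y values: none (0 points).
  x = 8: rhs = 3, matching y values: 7, 16 (2 points).
  x = 9: rhs = 3, matching y values: 7, 16 (2 points).
  x = 10: rhs = 11, matching y values: none (0 points).
  x = 11: rhs = 10, matching y values: none (0 points).
  x = 12: rhs = 6, matching y values: 11, 12 (2 points).
  x = 13: rhs = 5, matching y values: none (0 points).
  x = 14: rhs = 13, matching y values: 6, 17 (2 points).
  x = 15: rhs = 13, matching y values: 6, 17 (2 points).
  x = 16: rhs = 11, matching y values: none (0 points).
  x = 17: rhs = 13, matching y values: 6, 17 (2 points).
  x = 18: rhs = 2, matching y values: 5, 18 (2 points).
  x = 19: rhs = 7, matching y values: none (0 points).
  x = 20: rhs = 11, matching y values: none (0 points).
  x = 21: rhs = 20, matching y values: none (0 points).
  x = 22: rhs = 17, matching y values: none (0 points).
Total affine count: 20.
Full point count |E(F_23)| = 20 + 1 = 21.
Hasse bound: |21 − (23+1)| = |-3| = 3 ≤ 2√23 ≈ 9.5917 ✓.


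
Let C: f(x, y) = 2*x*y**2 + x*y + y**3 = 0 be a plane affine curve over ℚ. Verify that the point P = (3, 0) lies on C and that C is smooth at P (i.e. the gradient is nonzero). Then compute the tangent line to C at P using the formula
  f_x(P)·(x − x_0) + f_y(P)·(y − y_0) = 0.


Tangent line at P: 3*y = 0.

Step 1: f(3, 0) = 0, so P lies on C.
Step 2: partial derivatives
  f_x(x, y) = 2*y**2 + y, f_y(x, y) = 4*x*y + x + 3*y**2.
  f_x(P) = 0, f_y(P) = 3 (gradient nonzero, so P is smooth).
Step 3: tangent line at P: 0·(x − 3) + 3·(y − 0) = 0.
Expanding: 3*y = 0.


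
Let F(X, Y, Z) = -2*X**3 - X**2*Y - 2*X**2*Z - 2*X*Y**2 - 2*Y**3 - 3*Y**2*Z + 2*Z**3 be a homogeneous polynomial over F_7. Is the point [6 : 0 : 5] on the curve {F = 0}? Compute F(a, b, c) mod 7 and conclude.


F(6,0,5) ≡ 4 (mod 7); P is NOT on the curve.

Evaluate F(6, 0, 5) term-by-term (mod 7).
  -2*X**3 ↦ -2·216·1·1 = -432
  -X**2*Y ↦ -1·36·0·1 = 0
  -2*X**2*Z ↦ -2·36·1·5 = -360
  -2*X*Y**2 ↦ -2·6·0·1 = 0
  -2*Y**3 ↦ -2·1·0·1 = 0
  -3*Y**2*Z ↦ -3·1·0·5 = 0
  2*Z**3 ↦ 2·1·1·125 = 250
Sum: F(6, 0, 5) = (-432) + (0) + (-360) + (0) + (0) + (0) + (250) = -542.
Reducing mod 7: -542 ≡ 4 (mod 7).
Since F(a, b, c) ≡ 4 ≠ 0 (mod 7), P does NOT lie on the curve.


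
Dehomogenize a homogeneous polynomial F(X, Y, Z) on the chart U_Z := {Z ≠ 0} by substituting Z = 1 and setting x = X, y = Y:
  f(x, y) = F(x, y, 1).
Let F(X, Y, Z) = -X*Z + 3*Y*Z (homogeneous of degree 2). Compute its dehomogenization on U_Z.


f(x, y) = -x + 3*y

On U_Z we set Z = 1. Each monomial c·X^i·Y^j·Z^k in F becomes c·x^i·y^j·1^k = c·x^i·y^j.
Substituting Z = 1: F(X, Y, 1) = -x + 3*y.
Note: deg(f) ≤ deg(F) = 2; strict inequality happens when F is divisible by Z (lost terms).


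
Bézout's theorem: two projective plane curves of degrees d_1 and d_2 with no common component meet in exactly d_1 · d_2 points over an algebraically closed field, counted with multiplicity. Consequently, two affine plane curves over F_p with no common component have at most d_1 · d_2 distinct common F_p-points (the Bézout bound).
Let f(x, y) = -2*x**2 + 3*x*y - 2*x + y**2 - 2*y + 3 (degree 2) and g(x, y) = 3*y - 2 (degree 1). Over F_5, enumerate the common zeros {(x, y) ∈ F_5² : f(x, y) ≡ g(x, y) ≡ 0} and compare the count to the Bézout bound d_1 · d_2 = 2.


Common zeros: ∅; count = 0; Bézout bound = 2.

deg(f) = 2, deg(g) = 1, so Bézout bound = 2.
Scan x ∈ F_5. For each x, list the y ∈ F_5 with f(x, y) ≡ 0 and those with g(x, y) ≡ 0 (mod 5); the common zeros in that column are the intersection.
  x = 0: f ≡ 0 at y ∈ ∅; g ≡ 0 at y ∈ {4}; common: ∅.
  x = 1: f ≡ 0 at y ∈ {2}; g ≡ 0 at y ∈ {4}; common: ∅.
  x = 2: f ≡ 0 at y ∈ ∅; g ≡ 0 at y ∈ {4}; common: ∅.
  x = 3: f ≡ 0 at y ∈ ∅; g ≡ 0 at y ∈ {4}; common: ∅.
  x = 4: f ≡ 0 at y ∈ ∅; g ≡ 0 at y ∈ {4}; common: ∅.
Collecting: common zeros = ∅, so the count is 0.
Comparison with the Bézout bound: 0 ≤ 2 = deg(f)·deg(g), as expected for curves with no common component (the affine F_5-count falls short of the bound because intersections may lie at infinity, over extension fields, or carry multiplicity).


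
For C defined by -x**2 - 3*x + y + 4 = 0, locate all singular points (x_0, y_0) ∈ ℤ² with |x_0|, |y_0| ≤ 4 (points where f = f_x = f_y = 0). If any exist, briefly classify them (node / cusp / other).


No singular points in the scanned grid; C is smooth there.

Compute partial derivatives:
  f_x = -2*x - 3.
  f_y = 1.
f_y = 1 is a nonzero constant, so f_y never vanishes: no point (x, y) can satisfy f = f_x = f_y = 0. In particular no (x, y) ∈ {−4, ..., 4}² is singular; the curve is smooth.


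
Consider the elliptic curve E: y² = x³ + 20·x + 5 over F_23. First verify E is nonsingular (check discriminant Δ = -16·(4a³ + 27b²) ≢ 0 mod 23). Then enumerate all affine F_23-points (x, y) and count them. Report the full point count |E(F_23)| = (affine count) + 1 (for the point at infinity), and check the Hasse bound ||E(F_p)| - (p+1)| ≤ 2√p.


Affine points = {(1, 7), (1, 16), (3, 0), (5, 0), (10, 3), (10, 20), (12, 8), (12, 15), (13, 1), (13, 22), (14, 4), (14, 19), (15, 0), (21, 7), (21, 16)}; affine count = 15; |E(F_23)| = 16.

Discriminant check: Δ ∝ 4a³ + 27b² = 4·20³ + 27·5² = 4·8000 + 27·25 ≡ 15 (mod 23). Nonzero ⇒ E is nonsingular.
For each x ∈ F_23, compute rhs = x³ + 20·x + 5 mod 23, then count y ∈ F_23 with y² ≡ rhs.
  x = 0: rhs = 5, matching y values: none (0 points).
  x = 1: rhs = 3, matching y values: 7, 16 (2 points).
  x = 2: rhs = 7, matching y values: none (0 points).
  x = 3: rhs = 0, matching y values: 0 (1 points).
  x = 4: rhs = 11, matching y values: none (0 points).
  x = 5: rhs = 0, matching y values: 0 (1 points).
  x = 6: rhs = 19, matching y values: none (0 points).
  x = 7: rhs = 5, matching y values: none (0 points).
  x = 8: rhs = 10, matching y values: none (0 points).
  x = 9: rhs = 17, matching y values: none (0 points).
  x = 10: rhs = 9, matching y values: 3, 20 (2 points).
  x = 11: rhs = 15, matching y values: none (0 points).
  x = 12: rhs = 18, matching y values: 8, 15 (2 points).
  x = 13: rhs = 1, matching y values: 1, 22 (2 points).
  x = 14: rhs = 16, matching y values: 4, 19 (2 points).
  x = 15: rhs = 0, matching y values: 0 (1 points).
  x = 16: rhs = 5, matching y values: none (0 points).
  x = 17: rhs = 14, matching y values: none (0 points).
  x = 18: rhs = 10, matching y values: none (0 points).
  x = 19: rhs = 22, matching y values: none (0 points).
  x = 20: rhs = 10, matching y values: none (0 points).
  x = 21: rhs = 3, matching y values: 7, 16 (2 points).
  x = 22: rhs = 7, matching y values: none (0 points).
Total affine count: 15.
Full point count |E(F_23)| = 15 + 1 = 16.
Hasse bound: |16 − (23+1)| = |-8| = 8 ≤ 2√23 ≈ 9.5917 ✓.


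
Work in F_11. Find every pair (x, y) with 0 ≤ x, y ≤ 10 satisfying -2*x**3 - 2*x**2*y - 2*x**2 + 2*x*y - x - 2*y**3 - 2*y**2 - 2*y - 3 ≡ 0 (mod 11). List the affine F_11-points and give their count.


Affine F_11-points: {(1, 4), (3, 8), (4, 7), (5, 0), (5, 3), (5, 7), (6, 10), (7, 2), (7, 4), (9, 1), (9, 4), (9, 5)}; count = 12.

For each of the 121 pairs (x, y) ∈ F_11², evaluate f(x, y) mod 11. Record the zeros.
  x = 0: [0↦8, 1↦2, 2↦2, 3↦7, 4↦5, 5↦6, 6↦9, 7↦2, 8↦6, 9↦9, 10↦10]  zeros at y ∈ ∅
  x = 1: [0↦3, 1↦8, 2↦8, 3↦2, 4↦0, 5↦1, 6↦4, 7↦8, 8↦1, 9↦4, 10↦5]  zeros at y ∈ {4}
  x = 2: [0↦4, 1↦5, 2↦1, 3↦2, 4↦7, 5↦4, 6↦3, 7↦3, 8↦3, 9↦2, 10↦10]  zeros at y ∈ ∅
  x = 3: [0↦10, 1↦3, 2↦2, 3↦6, 4↦3, 5↦3, 6↦5, 7↦8, 8↦0, 9↦2, 10↦2]  zeros at y ∈ {8}
  x = 4: [0↦9, 1↦1, 2↦10, 3↦2, 4↦9, 5↦8, 6↦9, 7↦0, 8↦2, 9↦3, 10↦2]  zeros at y ∈ {7}
  x = 5: [0↦0, 1↦9, 2↦2, 3↦0, 4↦2, 5↦7, 6↦3, 7↦0, 8↦8, 9↦4, 10↦9]  zeros at y ∈ {0, 3, 7}
  x = 6: [0↦4, 1↦4, 2↦10, 3↦10, 4↦3, 5↦10, 6↦8, 7↦7, 8↦6, 9↦4, 10↦0]  zeros at y ∈ {10}
  x = 7: [0↦9, 1↦7, 2↦0, 3↦9, 4↦0, 5↦5, 6↦1, 7↦9, 8↦6, 9↦2, 10↦7]  zeros at y ∈ {2, 4}
  x = 8: [0↦3, 1↦6, 2↦4, 3↦7, 4↦3, 5↦2, 6↦3, 7↦5, 8↦7, 9↦8, 10↦7]  zeros at y ∈ ∅
  x = 9: [0↦7, 1↦0, 2↦10, 3↦3, 4↦0, 5↦0, 6↦2, 7↦5, 8↦8, 9↦10, 10↦10]  zeros at y ∈ {1, 4, 5}
  x = 10: [0↦9, 1↦10, 2↦6, 3↦7, 4↦1, 5↦9, 6↦8, 7↦8, 8↦8, 9↦7, 10↦4]  zeros at y ∈ ∅
Collecting zeros: affine points = {(1, 4), (3, 8), (4, 7), (5, 0), (5, 3), (5, 7), (6, 10), (7, 2), (7, 4), (9, 1), (9, 4), (9, 5)}.
Total count |C(F_11)_aff| = 12.


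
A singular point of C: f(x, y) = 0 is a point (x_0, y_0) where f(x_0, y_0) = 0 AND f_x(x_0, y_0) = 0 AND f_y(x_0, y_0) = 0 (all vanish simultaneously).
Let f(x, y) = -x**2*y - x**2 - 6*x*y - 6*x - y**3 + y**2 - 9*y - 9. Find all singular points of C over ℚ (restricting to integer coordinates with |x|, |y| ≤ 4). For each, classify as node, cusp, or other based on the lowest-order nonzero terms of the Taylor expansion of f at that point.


Singular points: {(-3, 0)}; classification: node.

Compute partial derivatives:
  f_x = -2*x*y - 2*x - 6*y - 6.
  f_y = -x**2 - 6*x - 3*y**2 + 2*y - 9.
Scan x_0 ∈ {−4, ..., 4}. For each x_0, f_y(x_0, y) is a polynomial in y; find its integer roots y ∈ {−4, ..., 4}, then test f_x and f at those candidates.
  x = -4: f_y(-4, y) = -3*y**2 + 2*y - 1; no integer root y with |y| ≤ 4.
  x = -3: f_y(-3, y) = -3*y**2 + 2*y; vanishes at y ∈ {0}. (-3, 0): f_x = 0, f = 0 — SINGULAR.
  x = -2: f_y(-2, y) = -3*y**2 + 2*y - 1; no integer root y with |y| ≤ 4.
  x = -1: f_y(-1, y) = -3*y**2 + 2*y - 4; no integer root y with |y| ≤ 4.
  x = 0: f_y(0, y) = -3*y**2 + 2*y - 9; no integer root y with |y| ≤ 4.
  x = 1: f_y(1, y) = -3*y**2 + 2*y - 16; no integer root y with |y| ≤ 4.
  x = 2: f_y(2, y) = -3*y**2 + 2*y - 25; no integer root y with |y| ≤ 4.
  x = 3: f_y(3, y) = -3*y**2 + 2*y - 36; no integer root y with |y| ≤ 4.
  x = 4: f_y(4, y) = -3*y**2 + 2*y - 49; no integer root y with |y| ≤ 4.
Only singular point on the grid: (-3, 0).
Classify: substitute x = -3 + u, y = 0 + v and expand: f = -u**2*v - u**2 - v**3 + v**2.
No constant or linear terms (consistent with a singular point). Quadratic part: -u**2 + v**2. Cubic part: -u**2*v - v**3.
The quadratic part v**2 - u**2 = (v − u)(v + u) splits into two distinct linear factors, so there are two distinct tangent lines y − 0 = ±(x − -3) — this is a node (ordinary double point).
Classification: node.


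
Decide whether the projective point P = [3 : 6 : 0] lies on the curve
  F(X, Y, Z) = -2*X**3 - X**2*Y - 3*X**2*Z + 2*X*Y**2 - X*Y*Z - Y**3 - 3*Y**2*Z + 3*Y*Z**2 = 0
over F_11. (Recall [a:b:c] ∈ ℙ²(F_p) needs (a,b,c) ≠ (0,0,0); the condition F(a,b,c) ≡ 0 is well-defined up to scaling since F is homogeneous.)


F(3,6,0) ≡ 2 (mod 11); P is NOT on the curve.

Evaluate F(3, 6, 0) term-by-term (mod 11).
  -2*X**3 ↦ -2·27·1·1 = -54
  -X**2*Y ↦ -1·9·6·1 = -54
  -3*X**2*Z ↦ -3·9·1·0 = 0
  2*X*Y**2 ↦ 2·3·36·1 = 216
  -X*Y*Z ↦ -1·3·6·0 = 0
  -Y**3 ↦ -1·1·216·1 = -216
  -3*Y**2*Z ↦ -3·1·36·0 = 0
  3*Y*Z**2 ↦ 3·1·6·0 = 0
Sum: F(3, 6, 0) = (-54) + (-54) + (0) + (216) + (0) + (-216) + (0) + (0) = -108.
Reducing mod 11: -108 ≡ 2 (mod 11).
Since F(a, b, c) ≡ 2 ≠ 0 (mod 11), P does NOT lie on the curve.


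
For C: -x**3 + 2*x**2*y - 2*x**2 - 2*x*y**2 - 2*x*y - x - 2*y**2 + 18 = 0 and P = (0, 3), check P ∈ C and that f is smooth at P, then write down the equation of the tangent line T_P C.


Tangent line at P: -25*x - 12*y + 36 = 0.

Step 1: f(0, 3) = 0, so P lies on C.
Step 2: partial derivatives
  f_x(x, y) = -3*x**2 + 4*x*y - 4*x - 2*y**2 - 2*y - 1, f_y(x, y) = 2*x**2 - 4*x*y - 2*x - 4*y.
  f_x(P) = -25, f_y(P) = -12 (gradient nonzero, so P is smooth).
Step 3: tangent line at P: -25·(x − 0) + -12·(y − 3) = 0.
Expanding: -25*x - 12*y + 36 = 0.


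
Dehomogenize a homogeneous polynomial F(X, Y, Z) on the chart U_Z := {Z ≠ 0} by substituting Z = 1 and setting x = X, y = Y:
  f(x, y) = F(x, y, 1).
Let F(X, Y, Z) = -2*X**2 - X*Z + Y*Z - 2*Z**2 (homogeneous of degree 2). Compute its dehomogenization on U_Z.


f(x, y) = -2*x**2 - x + y - 2

On U_Z we set Z = 1. Each monomial c·X^i·Y^j·Z^k in F becomes c·x^i·y^j·1^k = c·x^i·y^j.
Substituting Z = 1: F(X, Y, 1) = -2*x**2 - x + y - 2.
Note: deg(f) ≤ deg(F) = 2; strict inequality happens when F is divisible by Z (lost terms).


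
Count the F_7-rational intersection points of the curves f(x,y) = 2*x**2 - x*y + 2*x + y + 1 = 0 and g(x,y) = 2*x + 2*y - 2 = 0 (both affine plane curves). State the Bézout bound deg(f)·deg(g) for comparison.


Common zeros: {(2, 6), (5, 3)}; count = 2; Bézout bound = 2.

deg(f) = 2, deg(g) = 1, so Bézout bound = 2.
Scan x ∈ F_7. For each x, list the y ∈ F_7 with f(x, y) ≡ 0 and those with g(x, y) ≡ 0 (mod 7); the common zeros in that column are the intersection.
  x = 0: f ≡ 0 at y ∈ {6}; g ≡ 0 at y ∈ {1}; common: ∅.
  x = 1: f ≡ 0 at y ∈ ∅; g ≡ 0 at y ∈ {0}; common: ∅.
  x = 2: f ≡ 0 at y ∈ {6}; g ≡ 0 at y ∈ {6}; common: {6}.
  x = 3: f ≡ 0 at y ∈ {2}; g ≡ 0 at y ∈ {5}; common: ∅.
  x = 4: f ≡ 0 at y ∈ {2}; g ≡ 0 at y ∈ {4}; common: ∅.
  x = 5: f ≡ 0 at y ∈ {3}; g ≡ 0 at y ∈ {3}; common: {3}.
  x = 6: f ≡ 0 at y ∈ {3}; g ≡ 0 at y ∈ {2}; common: ∅.
Collecting: common zeros = {(2, 6), (5, 3)}, so the count is 2.
Comparison with the Bézout bound: 2 ≤ 2 = deg(f)·deg(g), as expected for curves with no common component (the bound is attained).


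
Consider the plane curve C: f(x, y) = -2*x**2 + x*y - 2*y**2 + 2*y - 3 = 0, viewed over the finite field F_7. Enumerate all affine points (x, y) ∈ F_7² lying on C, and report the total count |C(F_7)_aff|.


Affine F_7-points: {(0, 2), (0, 6), (1, 2), (1, 3), (3, 0), (3, 6), (4, 0), (4, 3)}; count = 8.

For each of the 49 pairs (x, y) ∈ F_7², evaluate f(x, y) mod 7. Record the zeros.
  x = 0: [0↦4, 1↦4, 2↦0, 3↦6, 4↦1, 5↦6, 6↦0]  zeros at y ∈ {2, 6}
  x = 1: [0↦2, 1↦3, 2↦0, 3↦0, 4↦3, 5↦2, 6↦4]  zeros at y ∈ {2, 3}
  x = 2: [0↦3, 1↦5, 2↦3, 3↦4, 4↦1, 5↦1, 6↦4]  zeros at y ∈ ∅
  x = 3: [0↦0, 1↦3, 2↦2, 3↦4, 4↦2, 5↦3, 6↦0]  zeros at y ∈ {0, 6}
  x = 4: [0↦0, 1↦4, 2↦4, 3↦0, 4↦6, 5↦1, 6↦6]  zeros at y ∈ {0, 3}
  x = 5: [0↦3, 1↦1, 2↦2, 3↦6, 4↦6, 5↦2, 6↦1]  zeros at y ∈ ∅
  x = 6: [0↦2, 1↦1, 2↦3, 3↦1, 4↦2, 5↦6, 6↦6]  zeros at y ∈ ∅
Collecting zeros: affine points = {(0, 2), (0, 6), (1, 2), (1, 3), (3, 0), (3, 6), (4, 0), (4, 3)}.
Total count |C(F_7)_aff| = 8.


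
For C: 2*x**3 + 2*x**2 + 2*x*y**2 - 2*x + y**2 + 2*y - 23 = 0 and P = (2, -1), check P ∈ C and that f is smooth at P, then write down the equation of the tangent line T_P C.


Tangent line at P: 32*x - 8*y - 72 = 0.

Step 1: f(2, -1) = 0, so P lies on C.
Step 2: partial derivatives
  f_x(x, y) = 6*x**2 + 4*x + 2*y**2 - 2, f_y(x, y) = 4*x*y + 2*y + 2.
  f_x(P) = 32, f_y(P) = -8 (gradient nonzero, so P is smooth).
Step 3: tangent line at P: 32·(x − 2) + -8·(y − -1) = 0.
Expanding: 32*x - 8*y - 72 = 0.


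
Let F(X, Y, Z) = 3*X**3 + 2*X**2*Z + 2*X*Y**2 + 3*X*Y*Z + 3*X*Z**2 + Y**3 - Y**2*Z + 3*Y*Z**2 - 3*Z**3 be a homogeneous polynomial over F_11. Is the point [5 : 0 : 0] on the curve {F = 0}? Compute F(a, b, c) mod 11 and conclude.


F(5,0,0) ≡ 1 (mod 11); P is NOT on the curve.

Evaluate F(5, 0, 0) term-by-term (mod 11).
  3*X**3 ↦ 3·125·1·1 = 375
  2*X**2*Z ↦ 2·25·1·0 = 0
  2*X*Y**2 ↦ 2·5·0·1 = 0
  3*X*Y*Z ↦ 3·5·0·0 = 0
  3*X*Z**2 ↦ 3·5·1·0 = 0
  Y**3 ↦ 1·1·0·1 = 0
  -Y**2*Z ↦ -1·1·0·0 = 0
  3*Y*Z**2 ↦ 3·1·0·0 = 0
  -3*Z**3 ↦ -3·1·1·0 = 0
Sum: F(5, 0, 0) = (375) + (0) + (0) + (0) + (0) + (0) + (0) + (0) + (0) = 375.
Reducing mod 11: 375 ≡ 1 (mod 11).
Since F(a, b, c) ≡ 1 ≠ 0 (mod 11), P does NOT lie on the curve.


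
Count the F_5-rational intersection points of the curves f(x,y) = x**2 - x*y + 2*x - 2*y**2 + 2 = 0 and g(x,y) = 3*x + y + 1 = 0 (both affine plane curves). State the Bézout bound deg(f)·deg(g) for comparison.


Common zeros: {(0, 4), (4, 2)}; count = 2; Bézout bound = 2.

deg(f) = 2, deg(g) = 1, so Bézout bound = 2.
Scan x ∈ F_5. For each x, list the y ∈ F_5 with f(x, y) ≡ 0 and those with g(x, y) ≡ 0 (mod 5); the common zeros in that column are the intersection.
  x = 0: f ≡ 0 at y ∈ {1, 4}; g ≡ 0 at y ∈ {4}; common: {4}.
  x = 1: f ≡ 0 at y ∈ {0, 2}; g ≡ 0 at y ∈ {1}; common: ∅.
  x = 2: f ≡ 0 at y ∈ {0, 4}; g ≡ 0 at y ∈ {3}; common: ∅.
  x = 3: f ≡ 0 at y ∈ {3}; g ≡ 0 at y ∈ {0}; common: ∅.
  x = 4: f ≡ 0 at y ∈ {1, 2}; g ≡ 0 at y ∈ {2}; common: {2}.
Collecting: common zeros = {(0, 4), (4, 2)}, so the count is 2.
Comparison with the Bézout bound: 2 ≤ 2 = deg(f)·deg(g), as expected for curves with no common component (the bound is attained).


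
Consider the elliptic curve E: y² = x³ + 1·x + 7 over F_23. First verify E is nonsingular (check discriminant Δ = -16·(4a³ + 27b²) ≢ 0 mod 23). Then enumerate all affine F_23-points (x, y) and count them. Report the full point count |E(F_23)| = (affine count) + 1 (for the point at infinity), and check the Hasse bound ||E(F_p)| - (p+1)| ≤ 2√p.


Affine points = {(1, 3), (1, 20), (4, 11), (4, 12), (7, 9), (7, 14), (9, 3), (9, 20), (13, 3), (13, 20), (15, 4), (15, 19), (16, 5), (16, 18), (19, 10), (19, 13), (20, 0)}; affine count = 17; |E(F_23)| = 18.

Discriminant check: Δ ∝ 4a³ + 27b² = 4·1³ + 27·7² = 4·1 + 27·49 ≡ 16 (mod 23). Nonzero ⇒ E is nonsingular.
For each x ∈ F_23, compute rhs = x³ + 1·x + 7 mod 23, then count y ∈ F_23 with y² ≡ rhs.
  x = 0: rhs = 7, matching y values: none (0 points).
  x = 1: rhs = 9, matching y values: 3, 20 (2 points).
  x = 2: rhs = 17, matching y values: none (0 points).
  x = 3: rhs = 14, matching y values: none (0 points).
  x = 4: rhs = 6, matching y values: 11, 12 (2 points).
  x = 5: rhs = 22, matching y values: none (0 points).
  x = 6: rhs = 22, matching y values: none (0 points).
  x = 7: rhs = 12, matching y values: 9, 14 (2 points).
  x = 8: rhs = 21, matching y values: none (0 points).
  x = 9: rhs = 9, matching y values: 3, 20 (2 points).
  x = 10: rhs = 5, matching y values: none (0 points).
  x = 11: rhs = 15, matching y values: none (0 points).
  x = 12: rhs = 22, matching y values: none (0 points).
  x = 13: rhs = 9, matching y values: 3, 20 (2 points).
  x = 14: rhs = 5, matching y values: none (0 points).
  x = 15: rhs = 16, matching y values: 4, 19 (2 points).
  x = 16: rhs = 2, matching y values: 5, 18 (2 points).
  x = 17: rhs = 15, matching y values: none (0 points).
  x = 18: rhs = 15, matching y values: none (0 points).
  x = 19: rhs = 8, matching y values: 10, 13 (2 points).
  x = 20: rhs = 0, matching y values: 0 (1 points).
  x = 21: rhs = 20, matching y values: none (0 points).
  x = 22: rhs = 5, matching y values: none (0 points).
Total affine count: 17.
Full point count |E(F_23)| = 17 + 1 = 18.
Hasse bound: |18 − (23+1)| = |-6| = 6 ≤ 2√23 ≈ 9.5917 ✓.


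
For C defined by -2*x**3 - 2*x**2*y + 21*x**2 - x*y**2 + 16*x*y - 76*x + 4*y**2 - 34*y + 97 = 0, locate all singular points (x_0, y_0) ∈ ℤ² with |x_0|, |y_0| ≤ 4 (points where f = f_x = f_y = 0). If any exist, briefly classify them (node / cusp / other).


Singular points: {(3, 2)}; classification: node.

Compute partial derivatives:
  f_x = -6*x**2 - 4*x*y + 42*x - y**2 + 16*y - 76.
  f_y = -2*x**2 - 2*x*y + 16*x + 8*y - 34.
Scan x_0 ∈ {−4, ..., 4}. For each x_0, f_y(x_0, y) is a polynomial in y; find its integer roots y ∈ {−4, ..., 4}, then test f_x and f at those candidates.
  x = -4: f_y(-4, y) = 16*y - 130; no integer root y with |y| ≤ 4.
  x = -3: f_y(-3, y) = 14*y - 100; no integer root y with |y| ≤ 4.
  x = -2: f_y(-2, y) = 12*y - 74; no integer root y with |y| ≤ 4.
  x = -1: f_y(-1, y) = 10*y - 52; no integer root y with |y| ≤ 4.
  x = 0: f_y(0, y) = 8*y - 34; no integer root y with |y| ≤ 4.
  x = 1: f_y(1, y) = 6*y - 20; no integer root y with |y| ≤ 4.
  x = 2: f_y(2, y) = 4*y - 10; no integer root y with |y| ≤ 4.
  x = 3: f_y(3, y) = 2*y - 4; vanishes at y ∈ {2}. (3, 2): f_x = 0, f = 0 — SINGULAR.
  x = 4: f_y(4, y) = -2; no integer root y with |y| ≤ 4.
Only singular point on the grid: (3, 2).
Classify: substitute x = 3 + u, y = 2 + v and expand: f = -2*u**3 - 2*u**2*v - u**2 - u*v**2 + v**2.
No constant or linear terms (consistent with a singular point). Quadratic part: -u**2 + v**2. Cubic part: -2*u**3 - 2*u**2*v - u*v**2.
The quadratic part v**2 - u**2 = (v − u)(v + u) splits into two distinct linear factors, so there are two distinct tangent lines y − 2 = ±(x − 3) — this is a node (ordinary double point).
Classification: node.


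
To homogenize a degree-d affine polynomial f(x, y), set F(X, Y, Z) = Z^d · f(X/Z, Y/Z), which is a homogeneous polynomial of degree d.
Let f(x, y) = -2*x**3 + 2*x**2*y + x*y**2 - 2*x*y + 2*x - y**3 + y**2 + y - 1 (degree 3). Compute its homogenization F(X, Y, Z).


F(X, Y, Z) = -2*X**3 + 2*X**2*Y + X*Y**2 - 2*X*Y*Z + 2*X*Z**2 - Y**3 + Y**2*Z + Y*Z**2 - Z**3

deg(f) = 3.
Substitute x = X/Z, y = Y/Z into f, then multiply by Z^3.
  monomial -2·x^3·y^0 ↦ -2·X^3·Y^0·Z^0.
  monomial 2·x^2·y^1 ↦ 2·X^2·Y^1·Z^0.
  monomial 1·x^1·y^2 ↦ 1·X^1·Y^2·Z^0.
  monomial -2·x^1·y^1 ↦ -2·X^1·Y^1·Z^1.
  monomial 2·x^1·y^0 ↦ 2·X^1·Y^0·Z^2.
  monomial -1·x^0·y^3 ↦ -1·X^0·Y^3·Z^0.
  monomial 1·x^0·y^2 ↦ 1·X^0·Y^2·Z^1.
  monomial 1·x^0·y^1 ↦ 1·X^0·Y^1·Z^2.
  monomial -1·x^0·y^0 ↦ -1·X^0·Y^0·Z^3.
Collecting: F(X, Y, Z) = -2*X**3 + 2*X**2*Y + X*Y**2 - 2*X*Y*Z + 2*X*Z**2 - Y**3 + Y**2*Z + Y*Z**2 - Z**3.


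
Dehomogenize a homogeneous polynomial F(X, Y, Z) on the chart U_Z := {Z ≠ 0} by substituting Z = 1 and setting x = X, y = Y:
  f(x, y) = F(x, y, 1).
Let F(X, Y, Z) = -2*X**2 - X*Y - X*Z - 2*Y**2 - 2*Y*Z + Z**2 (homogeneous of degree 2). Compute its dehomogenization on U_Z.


f(x, y) = -2*x**2 - x*y - x - 2*y**2 - 2*y + 1

On U_Z we set Z = 1. Each monomial c·X^i·Y^j·Z^k in F becomes c·x^i·y^j·1^k = c·x^i·y^j.
Substituting Z = 1: F(X, Y, 1) = -2*x**2 - x*y - x - 2*y**2 - 2*y + 1.
Note: deg(f) ≤ deg(F) = 2; strict inequality happens when F is divisible by Z (lost terms).


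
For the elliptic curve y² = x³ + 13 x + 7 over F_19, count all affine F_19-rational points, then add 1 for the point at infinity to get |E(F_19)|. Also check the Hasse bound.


Affine points = {(0, 8), (0, 11), (3, 4), (3, 15), (4, 3), (4, 16), (5, 8), (5, 11), (6, 4), (6, 15), (7, 2), (7, 17), (9, 6), (9, 13), (10, 4), (10, 15), (13, 6), (13, 13), (14, 8), (14, 11), (15, 9), (15, 10), (16, 6), (16, 13), (17, 7), (17, 12)}; affine count = 26; |E(F_19)| = 27.

Discriminant check: Δ ∝ 4a³ + 27b² = 4·13³ + 27·7² = 4·2197 + 27·49 ≡ 3 (mod 19). Nonzero ⇒ E is nonsingular.
For each x ∈ F_19, compute rhs = x³ + 13·x + 7 mod 19, then count y ∈ F_19 with y² ≡ rhs.
  x = 0: rhs = 7, matching y values: 8, 11 (2 points).
  x = 1: rhs = 2, matching y values: none (0 points).
  x = 2: rhs = 3, matching y values: none (0 points).
  x = 3: rhs = 16, matching y values: 4, 15 (2 points).
  x = 4: rhs = 9, matching y values: 3, 16 (2 points).
  x = 5: rhs = 7, matching y values: 8, 11 (2 points).
  x = 6: rhs = 16, matching y values: 4, 15 (2 points).
  x = 7: rhs = 4, matching y values: 2, 17 (2 points).
  x = 8: rhs = 15, matching y values: none (0 points).
  x = 9: rhs = 17, matching y values: 6, 13 (2 points).
  x = 10: rhs = 16, matching y values: 4, 15 (2 points).
  x = 11: rhs = 18, matching y values: none (0 points).
  x = 12: rhs = 10, matching y values: none (0 points).
  x = 13: rhs = 17, matching y values: 6, 13 (2 points).
  x = 14: rhs = 7, matching y values: 8, 11 (2 points).
  x = 15: rhs = 5, matching y values: 9, 10 (2 points).
  x = 16: rhs = 17, matching y values: 6, 13 (2 points).
  x = 17: rhs = 11, matching y values: 7, 12 (2 points).
  x = 18: rhs = 12, matching y values: none (0 points).
Total affine count: 26.
Full point count |E(F_19)| = 26 + 1 = 27.
Hasse bound: |27 − (19+1)| = |7| = 7 ≤ 2√19 ≈ 8.7178 ✓.


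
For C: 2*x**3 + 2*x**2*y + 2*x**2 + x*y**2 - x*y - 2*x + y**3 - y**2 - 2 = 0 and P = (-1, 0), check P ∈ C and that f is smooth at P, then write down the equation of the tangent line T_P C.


Tangent line at P: 3*y = 0.

Step 1: f(-1, 0) = 0, so P lies on C.
Step 2: partial derivatives
  f_x(x, y) = 6*x**2 + 4*x*y + 4*x + y**2 - y - 2, f_y(x, y) = 2*x**2 + 2*x*y - x + 3*y**2 - 2*y.
  f_x(P) = 0, f_y(P) = 3 (gradient nonzero, so P is smooth).
Step 3: tangent line at P: 0·(x − -1) + 3·(y − 0) = 0.
Expanding: 3*y = 0.
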